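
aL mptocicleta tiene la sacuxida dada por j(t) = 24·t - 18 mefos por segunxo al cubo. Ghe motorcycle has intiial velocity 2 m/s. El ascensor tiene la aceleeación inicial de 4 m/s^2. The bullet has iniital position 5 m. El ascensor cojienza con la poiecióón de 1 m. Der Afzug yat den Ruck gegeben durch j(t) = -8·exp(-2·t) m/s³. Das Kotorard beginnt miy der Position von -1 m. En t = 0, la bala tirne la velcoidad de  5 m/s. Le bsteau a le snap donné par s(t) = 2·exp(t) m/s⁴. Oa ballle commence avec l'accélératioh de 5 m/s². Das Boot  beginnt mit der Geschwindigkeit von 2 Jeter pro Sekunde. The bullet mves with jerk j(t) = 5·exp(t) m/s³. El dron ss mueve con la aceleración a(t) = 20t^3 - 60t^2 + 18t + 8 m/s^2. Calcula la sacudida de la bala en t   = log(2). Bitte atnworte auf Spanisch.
De la ecuación de la sacudida j(t) = 5·exp(t), sustituimos t = log(2) para obtener j = 10.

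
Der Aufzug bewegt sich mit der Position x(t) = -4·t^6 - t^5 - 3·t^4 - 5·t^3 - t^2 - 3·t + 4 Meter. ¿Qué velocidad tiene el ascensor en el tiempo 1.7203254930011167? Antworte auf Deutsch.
Wir müssen unsere Gleichung für die Position x(t) = -4·t^6 - t^5 - 3·t^4 - 5·t^3 - t^2 - 3·t + 4 1-mal ableiten. Die Ableitung von der Position ergibt die Geschwindigkeit: v(t) = -24·t^5 - 5·t^4 - 12·t^3 - 15·t^2 - 2·t - 3. Mit v(t) = -24·t^5 - 5·t^4 - 12·t^3 - 15·t^2 - 2·t - 3 und Einsetzen von t = 1.7203254930011167, finden wir v = -517.353213442849.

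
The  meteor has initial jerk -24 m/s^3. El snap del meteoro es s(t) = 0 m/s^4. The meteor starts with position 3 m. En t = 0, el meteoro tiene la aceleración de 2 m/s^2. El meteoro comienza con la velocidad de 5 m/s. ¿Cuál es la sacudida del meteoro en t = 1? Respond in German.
Wir müssen unsere Gleichung für den Snap s(t) = 0 1-mal integrieren. Das Integral von dem Snap ist der Ruck. Mit j(0) = -24 erhalten wir j(t) = -24. Aus der Gleichung für den Ruck j(t) = -24, setzen wir t = 1 ein und erhalten j = -24.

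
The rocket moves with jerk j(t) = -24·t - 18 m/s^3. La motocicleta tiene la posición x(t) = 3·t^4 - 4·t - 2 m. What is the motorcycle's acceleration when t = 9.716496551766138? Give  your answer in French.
Pour résoudre ceci, nous devons prendre 2 dérivées de notre équation de la position x(t) = 3·t^4 - 4·t - 2. La dérivée de la position donne la vitesse: v(t) = 12·t^3 - 4. En dérivant la vitesse, nous obtenons l'accélération: a(t) = 36·t^2. En utilisant a(t) = 36·t^2 et en substituant t = 9.716496551766138, nous trouvons a = 3398.77098865740.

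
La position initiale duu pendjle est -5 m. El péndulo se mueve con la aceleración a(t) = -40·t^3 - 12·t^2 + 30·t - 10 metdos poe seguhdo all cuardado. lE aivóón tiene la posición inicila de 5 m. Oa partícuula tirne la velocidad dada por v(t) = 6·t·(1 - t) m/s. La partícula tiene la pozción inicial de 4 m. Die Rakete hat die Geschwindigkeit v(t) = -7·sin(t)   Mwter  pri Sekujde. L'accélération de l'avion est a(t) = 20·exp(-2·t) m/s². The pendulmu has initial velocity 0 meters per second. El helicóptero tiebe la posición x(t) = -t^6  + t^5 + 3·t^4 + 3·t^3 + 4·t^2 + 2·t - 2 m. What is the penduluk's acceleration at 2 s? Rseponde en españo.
Tenemos la aceleración a(t) = -40·t^3 - 12·t^2 + 30·t - 10. Sustituyendo t = 2: a(2) = -318.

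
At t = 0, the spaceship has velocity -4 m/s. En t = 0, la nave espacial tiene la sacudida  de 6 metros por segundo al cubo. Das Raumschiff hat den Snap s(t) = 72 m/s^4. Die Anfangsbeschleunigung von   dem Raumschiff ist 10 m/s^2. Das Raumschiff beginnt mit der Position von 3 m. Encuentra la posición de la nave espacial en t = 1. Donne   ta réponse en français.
Pour résoudre ceci, nous devons prendre 4 primitives de notre équation du snap s(t) = 72. La primitive du snap, avec j(0) = 6, donne le jerk: j(t) = 72·t + 6. En intégrant le jerk et en utilisant la condition initiale a(0) = 10, nous obtenons a(t) = 36·t^2 + 6·t + 10. En intégrant l'accélération et en utilisant la condition initiale v(0) = -4, nous obtenons v(t) = 12·t^3 + 3·t^2 + 10·t - 4. En prenant ∫v(t)dt et en appliquant x(0) = 3, nous trouvons x(t) = 3·t^4 + t^3 + 5·t^2 - 4·t + 3. De l'équation de la position x(t) = 3·t^4 + t^3 + 5·t^2 - 4·t + 3, nous substituons t = 1 pour obtenir x = 8.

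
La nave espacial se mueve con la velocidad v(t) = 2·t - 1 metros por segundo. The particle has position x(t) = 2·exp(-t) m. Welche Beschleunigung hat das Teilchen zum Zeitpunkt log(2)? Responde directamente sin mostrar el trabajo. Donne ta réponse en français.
L'accélération à t = log(2) est a = 1.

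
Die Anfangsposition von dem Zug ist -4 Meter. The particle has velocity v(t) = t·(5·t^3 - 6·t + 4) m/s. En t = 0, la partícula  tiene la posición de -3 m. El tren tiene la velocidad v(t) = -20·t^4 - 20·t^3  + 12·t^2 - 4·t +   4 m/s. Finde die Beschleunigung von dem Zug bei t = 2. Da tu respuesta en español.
Partiendo de la velocidad v(t) = -20·t^4 - 20·t^3 + 12·t^2 - 4·t + 4, tomamos 1 derivada. La derivada de la velocidad da la aceleración: a(t) = -80·t^3 - 60·t^2 + 24·t - 4. De la ecuación de la aceleración a(t) = -80·t^3 - 60·t^2 + 24·t - 4, sustituimos t = 2 para obtener a = -836.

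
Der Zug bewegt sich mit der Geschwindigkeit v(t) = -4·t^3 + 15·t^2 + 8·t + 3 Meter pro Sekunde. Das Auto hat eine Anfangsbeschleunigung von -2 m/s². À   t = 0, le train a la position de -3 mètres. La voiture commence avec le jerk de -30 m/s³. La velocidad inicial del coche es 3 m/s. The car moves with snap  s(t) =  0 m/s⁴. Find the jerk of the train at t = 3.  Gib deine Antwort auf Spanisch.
Partiendo de la velocidad v(t) = -4·t^3 + 15·t^2 + 8·t + 3, tomamos 2 derivadas. Tomando d/dt de v(t), encontramos a(t) = -12·t^2 + 30·t + 8. Derivando la aceleración, obtenemos la sacudida: j(t) = 30 - 24·t. Usando j(t) = 30 - 24·t y sustituyendo t = 3, encontramos j = -42.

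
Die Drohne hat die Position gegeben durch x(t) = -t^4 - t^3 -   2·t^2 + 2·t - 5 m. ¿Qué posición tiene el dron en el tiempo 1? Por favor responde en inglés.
Using x(t) = -t^4 - t^3 - 2·t^2 + 2·t - 5 and substituting t = 1, we find x = -7.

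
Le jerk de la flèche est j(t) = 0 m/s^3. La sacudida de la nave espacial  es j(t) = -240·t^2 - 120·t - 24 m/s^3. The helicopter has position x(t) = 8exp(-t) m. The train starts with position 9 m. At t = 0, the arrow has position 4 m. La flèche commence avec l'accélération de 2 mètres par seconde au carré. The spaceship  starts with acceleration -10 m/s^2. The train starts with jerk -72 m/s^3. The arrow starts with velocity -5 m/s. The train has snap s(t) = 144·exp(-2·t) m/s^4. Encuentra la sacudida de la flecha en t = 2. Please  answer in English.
Using j(t) = 0 and substituting t = 2, we find j = 0.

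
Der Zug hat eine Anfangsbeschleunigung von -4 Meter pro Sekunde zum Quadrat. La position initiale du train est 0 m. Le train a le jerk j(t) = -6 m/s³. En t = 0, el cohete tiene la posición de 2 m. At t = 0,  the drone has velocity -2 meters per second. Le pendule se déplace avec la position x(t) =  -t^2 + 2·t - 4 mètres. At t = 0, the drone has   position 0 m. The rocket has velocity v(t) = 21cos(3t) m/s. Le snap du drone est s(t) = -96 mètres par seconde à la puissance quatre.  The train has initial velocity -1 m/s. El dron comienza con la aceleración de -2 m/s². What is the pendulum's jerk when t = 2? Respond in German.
Wir müssen unsere Gleichung für die Position x(t) = -t^2 + 2·t - 4 3-mal ableiten. Durch Ableiten von der Position erhalten wir die Geschwindigkeit: v(t) = 2 - 2·t. Mit d/dt von v(t) finden wir a(t) = -2. Durch Ableiten von der Beschleunigung erhalten wir den Ruck: j(t) = 0. Wir haben den Ruck j(t) = 0. Durch Einsetzen von t = 2: j(2) = 0.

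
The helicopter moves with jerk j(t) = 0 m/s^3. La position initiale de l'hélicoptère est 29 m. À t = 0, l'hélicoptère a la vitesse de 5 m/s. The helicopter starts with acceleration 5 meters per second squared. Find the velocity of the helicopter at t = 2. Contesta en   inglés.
Starting from jerk j(t) = 0, we take 2 antiderivatives. The integral of jerk, with a(0) = 5, gives acceleration: a(t) = 5. The integral of acceleration is velocity. Using v(0) = 5, we get v(t) = 5·t + 5. From the given velocity equation v(t) = 5·t + 5, we substitute t = 2 to get v = 15.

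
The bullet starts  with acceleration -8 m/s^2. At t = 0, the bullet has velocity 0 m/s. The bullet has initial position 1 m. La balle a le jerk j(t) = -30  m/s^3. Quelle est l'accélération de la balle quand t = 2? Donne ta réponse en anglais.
To find the answer, we compute 1 antiderivative of j(t) = -30. The antiderivative of jerk is acceleration. Using a(0) = -8, we get a(t) = -30·t - 8. From the given acceleration equation a(t) = -30·t - 8, we substitute t = 2 to get a = -68.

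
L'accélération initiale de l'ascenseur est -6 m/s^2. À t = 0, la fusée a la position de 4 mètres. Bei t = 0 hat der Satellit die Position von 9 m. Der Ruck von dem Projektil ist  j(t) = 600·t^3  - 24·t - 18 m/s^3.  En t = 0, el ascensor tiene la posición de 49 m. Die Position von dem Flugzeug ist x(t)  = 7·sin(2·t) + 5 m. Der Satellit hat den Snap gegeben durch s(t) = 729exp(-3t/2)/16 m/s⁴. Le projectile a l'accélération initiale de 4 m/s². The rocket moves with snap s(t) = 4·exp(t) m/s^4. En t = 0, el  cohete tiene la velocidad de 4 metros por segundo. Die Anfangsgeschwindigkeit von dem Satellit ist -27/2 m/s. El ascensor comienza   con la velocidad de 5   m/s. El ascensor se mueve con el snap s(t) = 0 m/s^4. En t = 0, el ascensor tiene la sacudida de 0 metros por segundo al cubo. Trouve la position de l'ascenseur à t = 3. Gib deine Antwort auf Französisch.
En partant du snap s(t) = 0, nous prenons 4 primitives. La primitive du snap est le jerk. En utilisant j(0) = 0, nous obtenons j(t) = 0. L'intégrale du jerk est l'accélération. En utilisant a(0) = -6, nous obtenons a(t) = -6. L'intégrale de l'accélération est la vitesse. En utilisant v(0) = 5, nous obtenons v(t) = 5 - 6·t. En intégrant la vitesse et en utilisant la condition initiale x(0) = 49, nous obtenons x(t) = -3·t^2 + 5·t + 49. En utilisant x(t) = -3·t^2 + 5·t + 49 et en substituant t = 3, nous trouvons x = 37.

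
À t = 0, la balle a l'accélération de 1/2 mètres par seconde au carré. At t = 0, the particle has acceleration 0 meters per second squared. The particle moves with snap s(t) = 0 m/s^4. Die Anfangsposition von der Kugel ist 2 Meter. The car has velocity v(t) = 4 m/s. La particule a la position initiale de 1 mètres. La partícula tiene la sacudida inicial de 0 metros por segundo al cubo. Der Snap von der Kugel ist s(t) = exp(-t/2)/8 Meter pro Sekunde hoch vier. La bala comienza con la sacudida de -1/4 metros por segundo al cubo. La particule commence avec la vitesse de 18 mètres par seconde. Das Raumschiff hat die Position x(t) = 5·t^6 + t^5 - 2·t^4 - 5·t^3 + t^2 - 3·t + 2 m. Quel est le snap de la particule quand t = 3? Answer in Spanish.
Tenemos el snap s(t) = 0. Sustituyendo t = 3: s(3) = 0.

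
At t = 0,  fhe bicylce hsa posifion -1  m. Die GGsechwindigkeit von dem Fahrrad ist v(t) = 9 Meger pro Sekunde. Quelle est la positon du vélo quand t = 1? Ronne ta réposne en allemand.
Wir müssen unsere Gleichung für die Geschwindigkeit v(t) = 9 1-mal integrieren. Durch Integration von der Geschwindigkeit und Verwendung der Anfangsbedingung x(0) = -1, erhalten wir x(t) = 9·t - 1. Mit x(t) = 9·t - 1 und Einsetzen von t = 1, finden wir x = 8.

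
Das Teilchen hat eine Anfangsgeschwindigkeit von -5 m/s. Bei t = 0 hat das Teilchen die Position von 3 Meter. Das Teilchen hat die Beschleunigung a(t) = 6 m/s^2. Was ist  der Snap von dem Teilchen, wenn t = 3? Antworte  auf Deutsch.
Um dies zu lösen, müssen wir 2 Ableitungen unserer Gleichung für die Beschleunigung a(t) = 6 nehmen. Die Ableitung von der Beschleunigung ergibt den Ruck: j(t) = 0. Die Ableitung von dem Ruck ergibt den Snap: s(t) = 0. Aus der Gleichung für den Snap s(t) = 0, setzen wir t = 3 ein und erhalten s = 0.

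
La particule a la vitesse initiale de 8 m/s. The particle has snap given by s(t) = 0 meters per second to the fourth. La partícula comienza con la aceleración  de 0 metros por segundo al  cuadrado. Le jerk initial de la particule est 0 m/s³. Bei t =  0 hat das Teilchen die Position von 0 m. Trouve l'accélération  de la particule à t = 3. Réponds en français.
Nous devons trouver l'intégrale de notre équation du snap s(t) = 0 2 fois. En prenant ∫s(t)dt et en appliquant j(0) = 0, nous trouvons j(t) = 0. L'intégrale du jerk est l'accélération. En utilisant a(0) = 0, nous obtenons a(t) = 0. De l'équation de l'accélération a(t) = 0, nous substituons t = 3 pour obtenir a = 0.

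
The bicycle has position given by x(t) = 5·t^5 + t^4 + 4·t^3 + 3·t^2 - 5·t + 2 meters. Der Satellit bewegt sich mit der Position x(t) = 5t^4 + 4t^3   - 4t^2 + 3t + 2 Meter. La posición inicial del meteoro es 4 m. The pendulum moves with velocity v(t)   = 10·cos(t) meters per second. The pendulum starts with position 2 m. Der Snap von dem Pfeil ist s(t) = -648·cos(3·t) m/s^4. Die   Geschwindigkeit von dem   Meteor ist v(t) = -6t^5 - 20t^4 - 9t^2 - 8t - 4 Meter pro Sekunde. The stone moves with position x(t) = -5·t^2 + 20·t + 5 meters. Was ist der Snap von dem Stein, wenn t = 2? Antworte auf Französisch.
Pour résoudre ceci, nous devons prendre 4 dérivées de notre équation de la position x(t) = -5·t^2 + 20·t + 5. La dérivée de la position donne la vitesse: v(t) = 20 - 10·t. En dérivant la vitesse, nous obtenons l'accélération: a(t) = -10. La dérivée de l'accélération donne le jerk: j(t) = 0. En dérivant le jerk, nous obtenons le snap: s(t) = 0. De l'équation du snap s(t) = 0, nous substituons t = 2 pour obtenir s = 0.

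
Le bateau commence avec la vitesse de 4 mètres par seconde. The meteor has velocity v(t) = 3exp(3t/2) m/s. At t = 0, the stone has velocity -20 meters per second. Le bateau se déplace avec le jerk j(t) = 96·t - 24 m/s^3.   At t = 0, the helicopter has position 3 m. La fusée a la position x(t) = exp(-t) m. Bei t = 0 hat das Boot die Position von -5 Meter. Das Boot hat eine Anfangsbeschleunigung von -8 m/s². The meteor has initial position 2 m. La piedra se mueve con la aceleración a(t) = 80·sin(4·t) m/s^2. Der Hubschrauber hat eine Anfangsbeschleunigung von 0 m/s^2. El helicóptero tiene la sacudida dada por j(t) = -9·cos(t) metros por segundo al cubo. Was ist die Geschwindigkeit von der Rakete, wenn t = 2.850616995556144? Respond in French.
Nous devons dériver notre équation de la position x(t) = exp(-t) 1 fois. La dérivée de la position donne la vitesse: v(t) = -exp(-t). De l'équation de la vitesse v(t) = -exp(-t), nous substituons t = 2.850616995556144 pour obtenir v = -0.0578086421938362.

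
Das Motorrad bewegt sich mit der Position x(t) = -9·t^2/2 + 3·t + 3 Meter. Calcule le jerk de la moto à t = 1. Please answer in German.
Um dies zu lösen, müssen wir 3 Ableitungen unserer Gleichung für die Position x(t) = -9·t^2/2 + 3·t + 3 nehmen. Mit d/dt von x(t) finden wir v(t) = 3 - 9·t. Durch Ableiten von der Geschwindigkeit erhalten wir die Beschleunigung: a(t) = -9. Die Ableitung von der Beschleunigung ergibt den Ruck: j(t) = 0. Aus der Gleichung für den Ruck j(t) = 0, setzen wir t = 1 ein und erhalten j = 0.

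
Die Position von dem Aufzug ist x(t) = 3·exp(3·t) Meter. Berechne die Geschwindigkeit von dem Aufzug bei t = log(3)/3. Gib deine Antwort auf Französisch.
Pour résoudre ceci, nous devons prendre 1 dérivée de notre équation de la position x(t) = 3·exp(3·t). En dérivant la position, nous obtenons la vitesse: v(t) = 9·exp(3·t). Nous avons la vitesse v(t) = 9·exp(3·t). En substituant t = log(3)/3: v(log(3)/3) = 27.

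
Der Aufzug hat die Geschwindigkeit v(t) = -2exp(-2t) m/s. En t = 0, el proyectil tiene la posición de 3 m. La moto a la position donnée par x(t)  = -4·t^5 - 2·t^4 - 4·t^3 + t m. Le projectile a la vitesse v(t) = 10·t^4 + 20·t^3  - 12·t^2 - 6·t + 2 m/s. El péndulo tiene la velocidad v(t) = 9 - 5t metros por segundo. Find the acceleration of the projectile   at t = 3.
Starting from velocity v(t) = 10·t^4 + 20·t^3 - 12·t^2 - 6·t + 2, we take 1 derivative. The derivative of velocity gives acceleration: a(t) = 40·t^3 + 60·t^2 - 24·t - 6. From the given acceleration equation a(t) = 40·t^3 + 60·t^2 - 24·t - 6, we substitute t = 3 to get a = 1542.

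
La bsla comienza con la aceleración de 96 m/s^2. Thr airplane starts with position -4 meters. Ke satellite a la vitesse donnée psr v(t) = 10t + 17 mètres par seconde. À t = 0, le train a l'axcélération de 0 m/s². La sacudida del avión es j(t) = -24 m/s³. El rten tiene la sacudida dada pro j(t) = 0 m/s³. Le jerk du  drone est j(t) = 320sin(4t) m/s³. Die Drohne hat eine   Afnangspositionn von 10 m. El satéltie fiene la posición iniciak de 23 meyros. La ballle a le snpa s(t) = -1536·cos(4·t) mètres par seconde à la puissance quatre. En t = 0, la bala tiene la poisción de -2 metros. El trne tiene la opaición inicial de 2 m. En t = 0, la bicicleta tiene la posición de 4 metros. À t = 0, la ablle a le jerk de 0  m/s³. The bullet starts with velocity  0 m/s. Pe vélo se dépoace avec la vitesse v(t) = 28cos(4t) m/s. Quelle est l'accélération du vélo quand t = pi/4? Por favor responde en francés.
Nous devons dériver notre équation de la vitesse v(t) = 28·cos(4·t) 1 fois. La dérivée de la vitesse donne l'accélération: a(t) = -112·sin(4·t). Nous avons l'accélération a(t) = -112·sin(4·t). En substituant t = pi/4: a(pi/4) = 0.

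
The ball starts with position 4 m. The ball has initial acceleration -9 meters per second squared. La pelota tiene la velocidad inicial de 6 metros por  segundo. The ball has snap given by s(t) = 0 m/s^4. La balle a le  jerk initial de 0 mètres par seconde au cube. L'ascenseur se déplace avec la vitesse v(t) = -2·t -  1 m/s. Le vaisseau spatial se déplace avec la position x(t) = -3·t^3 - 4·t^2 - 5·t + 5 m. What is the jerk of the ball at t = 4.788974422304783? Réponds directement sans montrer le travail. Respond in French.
j(4.788974422304783) = 0.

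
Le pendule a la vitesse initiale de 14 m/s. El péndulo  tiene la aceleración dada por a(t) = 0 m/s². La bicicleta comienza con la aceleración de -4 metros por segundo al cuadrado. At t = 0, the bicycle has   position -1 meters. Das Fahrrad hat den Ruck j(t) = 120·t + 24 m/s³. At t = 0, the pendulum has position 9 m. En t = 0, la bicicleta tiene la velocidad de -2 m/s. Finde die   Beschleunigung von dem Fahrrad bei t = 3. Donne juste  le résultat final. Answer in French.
À t = 3, a = 608.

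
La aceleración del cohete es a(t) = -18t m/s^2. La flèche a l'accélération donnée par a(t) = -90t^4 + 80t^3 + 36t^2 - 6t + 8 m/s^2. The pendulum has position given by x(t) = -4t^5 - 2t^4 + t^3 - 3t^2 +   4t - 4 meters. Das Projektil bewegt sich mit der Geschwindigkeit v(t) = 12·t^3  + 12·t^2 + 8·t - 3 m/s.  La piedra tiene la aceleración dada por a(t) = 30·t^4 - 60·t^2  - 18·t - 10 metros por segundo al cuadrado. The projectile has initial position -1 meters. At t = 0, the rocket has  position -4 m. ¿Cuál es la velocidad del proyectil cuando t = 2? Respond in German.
Mit v(t) = 12·t^3 + 12·t^2 + 8·t - 3 und Einsetzen von t = 2, finden wir v = 157.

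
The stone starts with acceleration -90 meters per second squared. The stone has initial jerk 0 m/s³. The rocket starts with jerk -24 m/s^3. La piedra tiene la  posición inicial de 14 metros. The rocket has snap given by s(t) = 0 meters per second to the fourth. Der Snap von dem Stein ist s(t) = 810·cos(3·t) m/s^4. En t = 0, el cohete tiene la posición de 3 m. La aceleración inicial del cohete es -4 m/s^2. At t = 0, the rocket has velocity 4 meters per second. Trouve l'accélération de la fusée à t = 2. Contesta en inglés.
To find the answer, we compute 2 antiderivatives of s(t) = 0. Finding the integral of s(t) and using j(0) = -24: j(t) = -24. Integrating jerk and using the initial condition a(0) = -4, we get a(t) = -24·t - 4. We have acceleration a(t) = -24·t - 4. Substituting t = 2: a(2) = -52.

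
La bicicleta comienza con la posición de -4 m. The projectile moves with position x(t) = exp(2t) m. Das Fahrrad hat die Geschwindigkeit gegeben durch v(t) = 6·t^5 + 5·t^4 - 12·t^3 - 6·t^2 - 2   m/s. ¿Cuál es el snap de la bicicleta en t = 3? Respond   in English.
To solve this, we need to take 3 derivatives of our velocity equation v(t) = 6·t^5 + 5·t^4 - 12·t^3 - 6·t^2 - 2. Differentiating velocity, we get acceleration: a(t) = 30·t^4 + 20·t^3 - 36·t^2 - 12·t. Differentiating acceleration, we get jerk: j(t) = 120·t^3 + 60·t^2 - 72·t - 12. Differentiating jerk, we get snap: s(t) = 360·t^2 + 120·t - 72. Using s(t) = 360·t^2 + 120·t - 72 and substituting t = 3, we find s = 3528.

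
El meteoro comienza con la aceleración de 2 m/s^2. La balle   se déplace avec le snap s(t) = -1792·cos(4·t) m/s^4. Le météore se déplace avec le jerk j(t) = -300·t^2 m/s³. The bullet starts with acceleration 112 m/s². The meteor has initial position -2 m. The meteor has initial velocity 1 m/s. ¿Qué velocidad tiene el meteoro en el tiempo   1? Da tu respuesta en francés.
En partant du jerk j(t) = -300·t^2, nous prenons 2 primitives. En prenant ∫j(t)dt et en appliquant a(0) = 2, nous trouvons a(t) = 2 - 100·t^3. La primitive de l'accélération, avec v(0) = 1, donne la vitesse: v(t) = -25·t^4 + 2·t + 1. Nous avons la vitesse v(t) = -25·t^4 + 2·t + 1. En substituant t = 1: v(1) = -22.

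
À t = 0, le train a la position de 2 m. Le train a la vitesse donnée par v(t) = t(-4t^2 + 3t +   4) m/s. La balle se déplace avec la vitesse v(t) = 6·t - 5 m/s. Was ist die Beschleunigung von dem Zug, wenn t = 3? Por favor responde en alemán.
Um dies zu lösen, müssen wir 1 Ableitung unserer Gleichung für die Geschwindigkeit v(t) = t·(-4·t^2 + 3·t + 4) nehmen. Die Ableitung von der Geschwindigkeit ergibt die Beschleunigung: a(t) = -4·t^2 + t·(3 - 8·t) + 3·t + 4. Wir haben die Beschleunigung a(t) = -4·t^2 + t·(3 - 8·t) + 3·t + 4. Durch Einsetzen von t = 3: a(3) = -86.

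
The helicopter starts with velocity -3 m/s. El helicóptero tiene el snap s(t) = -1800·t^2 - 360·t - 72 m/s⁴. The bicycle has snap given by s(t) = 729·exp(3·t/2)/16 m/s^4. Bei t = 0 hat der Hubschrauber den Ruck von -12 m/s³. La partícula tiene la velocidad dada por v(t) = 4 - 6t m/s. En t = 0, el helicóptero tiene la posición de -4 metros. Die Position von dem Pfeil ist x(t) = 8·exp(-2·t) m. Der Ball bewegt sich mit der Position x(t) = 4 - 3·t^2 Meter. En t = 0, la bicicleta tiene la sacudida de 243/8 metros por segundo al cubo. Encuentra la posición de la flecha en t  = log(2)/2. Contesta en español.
De la ecuación de la posición x(t) = 8·exp(-2·t), sustituimos t = log(2)/2 para obtener x = 4.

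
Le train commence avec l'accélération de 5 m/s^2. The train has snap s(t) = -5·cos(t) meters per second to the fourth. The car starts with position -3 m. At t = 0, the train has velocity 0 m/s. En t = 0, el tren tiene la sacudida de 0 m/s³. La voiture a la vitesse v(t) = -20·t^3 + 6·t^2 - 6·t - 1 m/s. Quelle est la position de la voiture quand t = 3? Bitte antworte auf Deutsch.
Um dies zu lösen, müssen wir 1 Integral unserer Gleichung für die Geschwindigkeit v(t) = -20·t^3 + 6·t^2 - 6·t - 1 finden. Durch Integration von der Geschwindigkeit und Verwendung der Anfangsbedingung x(0) = -3, erhalten wir x(t) = -5·t^4 + 2·t^3 - 3·t^2 - t - 3. Mit x(t) = -5·t^4 + 2·t^3 - 3·t^2 - t - 3 und Einsetzen von t = 3, finden wir x = -384.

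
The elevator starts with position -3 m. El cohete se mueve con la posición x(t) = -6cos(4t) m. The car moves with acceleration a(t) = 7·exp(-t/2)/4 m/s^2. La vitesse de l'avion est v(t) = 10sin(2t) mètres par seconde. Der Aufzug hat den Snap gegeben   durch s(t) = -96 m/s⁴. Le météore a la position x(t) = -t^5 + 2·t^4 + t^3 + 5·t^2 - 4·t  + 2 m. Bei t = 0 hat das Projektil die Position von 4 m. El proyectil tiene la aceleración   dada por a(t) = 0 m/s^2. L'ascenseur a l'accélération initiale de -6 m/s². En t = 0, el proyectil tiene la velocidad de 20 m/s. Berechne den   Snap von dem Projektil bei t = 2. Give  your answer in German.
Ausgehend von der Beschleunigung a(t) = 0, nehmen wir 2 Ableitungen. Die Ableitung von der Beschleunigung ergibt den Ruck: j(t) = 0. Durch Ableiten von dem Ruck erhalten wir den Snap: s(t) = 0. Wir haben den Snap s(t) = 0. Durch Einsetzen von t = 2: s(2) = 0.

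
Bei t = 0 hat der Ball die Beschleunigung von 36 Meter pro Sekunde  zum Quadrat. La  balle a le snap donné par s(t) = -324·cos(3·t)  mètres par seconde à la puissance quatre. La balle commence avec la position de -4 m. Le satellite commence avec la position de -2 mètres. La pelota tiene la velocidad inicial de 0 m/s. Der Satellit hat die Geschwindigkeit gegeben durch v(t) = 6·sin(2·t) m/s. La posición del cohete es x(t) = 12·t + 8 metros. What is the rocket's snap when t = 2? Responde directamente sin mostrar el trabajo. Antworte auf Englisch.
s(2) = 0.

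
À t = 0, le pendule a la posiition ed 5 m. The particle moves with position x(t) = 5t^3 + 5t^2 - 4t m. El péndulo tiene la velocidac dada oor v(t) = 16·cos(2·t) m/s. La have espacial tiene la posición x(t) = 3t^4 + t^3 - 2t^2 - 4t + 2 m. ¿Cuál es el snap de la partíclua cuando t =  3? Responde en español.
Partiendo de la posición x(t) = 5·t^3 + 5·t^2 - 4·t, tomamos 4 derivadas. Derivando la posición, obtenemos la velocidad: v(t) = 15·t^2 + 10·t - 4. La derivada de la velocidad da la aceleración: a(t) = 30·t + 10. Tomando d/dt de a(t), encontramos j(t) = 30. La derivada de la sacudida da el snap: s(t) = 0. Usando s(t) = 0 y sustituyendo t = 3, encontramos s = 0.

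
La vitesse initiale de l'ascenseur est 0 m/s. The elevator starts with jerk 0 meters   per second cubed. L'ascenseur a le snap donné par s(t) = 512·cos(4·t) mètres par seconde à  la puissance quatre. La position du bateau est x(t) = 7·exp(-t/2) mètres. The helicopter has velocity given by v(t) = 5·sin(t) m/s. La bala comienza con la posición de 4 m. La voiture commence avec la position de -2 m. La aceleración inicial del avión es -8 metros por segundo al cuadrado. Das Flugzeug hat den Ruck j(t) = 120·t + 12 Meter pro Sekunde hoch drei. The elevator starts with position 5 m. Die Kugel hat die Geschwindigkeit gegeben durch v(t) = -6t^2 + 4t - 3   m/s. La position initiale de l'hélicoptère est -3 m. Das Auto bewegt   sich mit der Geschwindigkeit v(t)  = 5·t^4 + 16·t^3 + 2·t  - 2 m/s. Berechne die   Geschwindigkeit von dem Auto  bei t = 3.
Aus der Gleichung für die Geschwindigkeit v(t) = 5·t^4 + 16·t^3 + 2·t - 2, setzen wir t = 3 ein und erhalten v = 841.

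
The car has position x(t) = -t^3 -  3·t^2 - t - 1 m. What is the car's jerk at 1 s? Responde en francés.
Nous devons dériver notre équation de la position x(t) = -t^3 - 3·t^2 - t - 1 3 fois. La dérivée de la position donne la vitesse: v(t) = -3·t^2 - 6·t - 1. La dérivée de la vitesse donne l'accélération: a(t) = -6·t - 6. La dérivée de l'accélération donne le jerk: j(t) = -6. De l'équation du jerk j(t) = -6, nous substituons t = 1 pour obtenir j = -6.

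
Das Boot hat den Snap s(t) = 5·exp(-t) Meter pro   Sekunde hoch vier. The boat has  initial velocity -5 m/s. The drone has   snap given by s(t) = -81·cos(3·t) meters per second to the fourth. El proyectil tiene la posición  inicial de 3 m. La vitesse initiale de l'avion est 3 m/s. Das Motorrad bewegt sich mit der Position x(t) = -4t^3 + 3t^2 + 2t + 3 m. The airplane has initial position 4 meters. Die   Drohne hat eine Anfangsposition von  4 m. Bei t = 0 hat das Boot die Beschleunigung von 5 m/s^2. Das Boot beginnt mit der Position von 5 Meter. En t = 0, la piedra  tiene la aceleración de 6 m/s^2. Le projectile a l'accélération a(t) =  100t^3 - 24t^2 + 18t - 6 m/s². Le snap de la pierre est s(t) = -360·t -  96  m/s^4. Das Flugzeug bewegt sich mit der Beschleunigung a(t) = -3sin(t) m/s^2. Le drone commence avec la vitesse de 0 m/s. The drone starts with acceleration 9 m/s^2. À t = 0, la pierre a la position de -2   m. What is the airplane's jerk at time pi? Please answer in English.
Starting from acceleration a(t) = -3·sin(t), we take 1 derivative. Taking d/dt of a(t), we find j(t) = -3·cos(t). Using j(t) = -3·cos(t) and substituting t = pi, we find j = 3.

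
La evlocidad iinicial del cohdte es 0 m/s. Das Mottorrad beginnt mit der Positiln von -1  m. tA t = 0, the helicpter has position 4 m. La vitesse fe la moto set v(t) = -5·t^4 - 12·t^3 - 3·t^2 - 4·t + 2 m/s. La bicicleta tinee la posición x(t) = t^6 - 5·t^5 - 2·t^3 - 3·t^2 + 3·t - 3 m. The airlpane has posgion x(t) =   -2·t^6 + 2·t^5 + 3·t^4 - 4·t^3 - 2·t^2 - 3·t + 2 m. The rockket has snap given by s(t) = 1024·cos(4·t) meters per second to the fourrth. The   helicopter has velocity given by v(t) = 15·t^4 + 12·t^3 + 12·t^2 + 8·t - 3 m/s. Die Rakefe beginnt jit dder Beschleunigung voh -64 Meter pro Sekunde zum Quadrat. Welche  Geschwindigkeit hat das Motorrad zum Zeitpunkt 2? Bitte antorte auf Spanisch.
Tenemos la velocidad v(t) = -5·t^4 - 12·t^3 - 3·t^2 - 4·t + 2. Sustituyendo t = 2: v(2) = -194.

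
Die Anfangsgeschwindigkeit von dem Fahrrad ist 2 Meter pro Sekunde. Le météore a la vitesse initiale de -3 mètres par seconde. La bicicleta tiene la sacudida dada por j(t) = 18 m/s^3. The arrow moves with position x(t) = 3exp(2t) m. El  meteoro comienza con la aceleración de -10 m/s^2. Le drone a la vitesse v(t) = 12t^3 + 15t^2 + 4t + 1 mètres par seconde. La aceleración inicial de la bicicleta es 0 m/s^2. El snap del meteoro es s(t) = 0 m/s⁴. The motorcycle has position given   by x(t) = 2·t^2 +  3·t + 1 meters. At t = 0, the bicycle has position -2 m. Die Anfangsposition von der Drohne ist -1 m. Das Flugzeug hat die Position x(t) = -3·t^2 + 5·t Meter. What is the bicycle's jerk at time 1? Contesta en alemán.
Aus der Gleichung für den Ruck j(t) = 18, setzen wir t = 1 ein und erhalten j = 18.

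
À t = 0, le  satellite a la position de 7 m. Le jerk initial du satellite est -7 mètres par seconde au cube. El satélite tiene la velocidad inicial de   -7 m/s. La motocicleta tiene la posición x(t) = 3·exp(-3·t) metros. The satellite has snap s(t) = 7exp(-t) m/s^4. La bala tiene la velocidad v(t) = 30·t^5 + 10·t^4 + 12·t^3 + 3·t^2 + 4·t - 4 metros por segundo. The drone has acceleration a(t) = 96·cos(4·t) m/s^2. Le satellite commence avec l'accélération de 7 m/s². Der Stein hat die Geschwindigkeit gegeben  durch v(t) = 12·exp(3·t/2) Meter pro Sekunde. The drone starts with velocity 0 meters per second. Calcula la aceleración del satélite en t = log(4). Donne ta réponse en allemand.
Um dies zu lösen, müssen wir 2 Stammfunktionen unserer Gleichung für den Snap s(t) = 7·exp(-t) finden. Durch Integration von dem Snap und Verwendung der Anfangsbedingung j(0) = -7, erhalten wir j(t) = -7·exp(-t). Das Integral von dem Ruck, mit a(0) = 7, ergibt die Beschleunigung: a(t) = 7·exp(-t). Mit a(t) = 7·exp(-t) und Einsetzen von t = log(4), finden wir a = 7/4.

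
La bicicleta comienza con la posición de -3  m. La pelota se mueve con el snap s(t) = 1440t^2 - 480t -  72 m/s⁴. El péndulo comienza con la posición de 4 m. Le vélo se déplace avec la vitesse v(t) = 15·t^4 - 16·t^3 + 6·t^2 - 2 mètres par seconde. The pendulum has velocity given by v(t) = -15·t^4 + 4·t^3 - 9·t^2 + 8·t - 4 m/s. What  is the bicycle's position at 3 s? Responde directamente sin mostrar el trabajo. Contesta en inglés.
The position at t = 3 is x = 450.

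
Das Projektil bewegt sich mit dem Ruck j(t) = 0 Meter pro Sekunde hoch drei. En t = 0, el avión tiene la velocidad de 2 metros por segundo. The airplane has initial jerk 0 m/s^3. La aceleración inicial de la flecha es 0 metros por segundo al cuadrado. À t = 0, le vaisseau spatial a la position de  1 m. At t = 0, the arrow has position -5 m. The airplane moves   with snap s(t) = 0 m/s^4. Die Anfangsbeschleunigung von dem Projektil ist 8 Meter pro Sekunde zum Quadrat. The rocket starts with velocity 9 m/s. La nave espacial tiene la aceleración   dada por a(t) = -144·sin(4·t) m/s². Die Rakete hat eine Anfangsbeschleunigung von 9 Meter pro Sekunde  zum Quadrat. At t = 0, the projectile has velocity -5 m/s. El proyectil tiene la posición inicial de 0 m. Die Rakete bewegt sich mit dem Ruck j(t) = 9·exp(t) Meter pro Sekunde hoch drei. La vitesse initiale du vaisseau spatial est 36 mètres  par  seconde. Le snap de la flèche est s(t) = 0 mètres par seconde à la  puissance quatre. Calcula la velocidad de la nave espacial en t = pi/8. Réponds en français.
En partant de l'accélération a(t) = -144·sin(4·t), nous prenons 1 intégrale. L'intégrale de l'accélération est la vitesse. En utilisant v(0) = 36, nous obtenons v(t) = 36·cos(4·t). De l'équation de la vitesse v(t) = 36·cos(4·t), nous substituons t = pi/8 pour obtenir v = 0.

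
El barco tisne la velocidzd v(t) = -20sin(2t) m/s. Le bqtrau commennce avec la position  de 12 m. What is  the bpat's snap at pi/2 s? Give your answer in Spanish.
Para resolver esto, necesitamos tomar 3 derivadas de nuestra ecuación de la velocidad v(t) = -20·sin(2·t). La derivada de la velocidad da la aceleración: a(t) = -40·cos(2·t). Derivando la aceleración, obtenemos la sacudida: j(t) = 80·sin(2·t). Derivando la sacudida, obtenemos el snap: s(t) = 160·cos(2·t). Usando s(t) = 160·cos(2·t) y sustituyendo t = pi/2, encontramos s = -160.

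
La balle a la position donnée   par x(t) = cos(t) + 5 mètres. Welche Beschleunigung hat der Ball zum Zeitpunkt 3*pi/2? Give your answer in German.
Um dies zu lösen, müssen wir 2 Ableitungen unserer Gleichung für die Position x(t) = cos(t) + 5 nehmen. Durch Ableiten von der Position erhalten wir die Geschwindigkeit: v(t) = -sin(t). Durch Ableiten von der Geschwindigkeit erhalten wir die Beschleunigung: a(t) = -cos(t). Aus der Gleichung für die Beschleunigung a(t) = -cos(t), setzen wir t = 3*pi/2 ein und erhalten a = 0.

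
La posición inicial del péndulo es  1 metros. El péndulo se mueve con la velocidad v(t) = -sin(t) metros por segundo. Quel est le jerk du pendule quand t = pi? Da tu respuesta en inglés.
Starting from velocity v(t) = -sin(t), we take 2 derivatives. Taking d/dt of v(t), we find a(t) = -cos(t). Differentiating acceleration, we get jerk: j(t) = sin(t). We have jerk j(t) = sin(t). Substituting t = pi: j(pi) = 0.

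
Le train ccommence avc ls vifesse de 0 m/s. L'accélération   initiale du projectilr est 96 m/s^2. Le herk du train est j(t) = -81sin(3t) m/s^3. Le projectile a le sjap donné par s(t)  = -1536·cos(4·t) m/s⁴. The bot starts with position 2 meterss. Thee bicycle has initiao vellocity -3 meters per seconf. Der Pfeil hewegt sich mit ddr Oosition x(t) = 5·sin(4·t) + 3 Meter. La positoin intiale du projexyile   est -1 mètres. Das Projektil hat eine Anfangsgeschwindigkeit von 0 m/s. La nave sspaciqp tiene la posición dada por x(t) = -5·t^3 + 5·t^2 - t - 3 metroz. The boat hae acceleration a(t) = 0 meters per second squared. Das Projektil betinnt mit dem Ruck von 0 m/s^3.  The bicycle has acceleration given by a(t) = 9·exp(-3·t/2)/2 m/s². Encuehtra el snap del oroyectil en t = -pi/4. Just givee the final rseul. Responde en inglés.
At t = -pi/4, s = 1536.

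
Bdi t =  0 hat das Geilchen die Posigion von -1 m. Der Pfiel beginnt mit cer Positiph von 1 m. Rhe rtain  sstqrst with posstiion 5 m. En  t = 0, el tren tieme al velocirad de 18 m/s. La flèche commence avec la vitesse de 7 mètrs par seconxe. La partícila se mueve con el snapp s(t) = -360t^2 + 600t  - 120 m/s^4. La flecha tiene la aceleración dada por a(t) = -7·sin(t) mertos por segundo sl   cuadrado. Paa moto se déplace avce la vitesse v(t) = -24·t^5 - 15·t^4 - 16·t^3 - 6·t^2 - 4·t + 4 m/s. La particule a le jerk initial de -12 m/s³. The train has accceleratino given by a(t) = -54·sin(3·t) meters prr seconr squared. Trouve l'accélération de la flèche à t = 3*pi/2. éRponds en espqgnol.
Usando a(t) = -7·sin(t) y sustituyendo t = 3*pi/2, encontramos a = 7.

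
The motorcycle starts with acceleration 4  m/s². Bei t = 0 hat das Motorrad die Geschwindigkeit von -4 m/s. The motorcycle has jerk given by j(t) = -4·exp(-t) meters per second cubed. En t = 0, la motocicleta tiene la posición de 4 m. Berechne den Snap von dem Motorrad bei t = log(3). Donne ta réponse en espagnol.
Partiendo de la sacudida j(t) = -4·exp(-t), tomamos 1 derivada. La derivada de la sacudida da el snap: s(t) = 4·exp(-t). Tenemos el snap s(t) = 4·exp(-t). Sustituyendo t = log(3): s(log(3)) = 4/3.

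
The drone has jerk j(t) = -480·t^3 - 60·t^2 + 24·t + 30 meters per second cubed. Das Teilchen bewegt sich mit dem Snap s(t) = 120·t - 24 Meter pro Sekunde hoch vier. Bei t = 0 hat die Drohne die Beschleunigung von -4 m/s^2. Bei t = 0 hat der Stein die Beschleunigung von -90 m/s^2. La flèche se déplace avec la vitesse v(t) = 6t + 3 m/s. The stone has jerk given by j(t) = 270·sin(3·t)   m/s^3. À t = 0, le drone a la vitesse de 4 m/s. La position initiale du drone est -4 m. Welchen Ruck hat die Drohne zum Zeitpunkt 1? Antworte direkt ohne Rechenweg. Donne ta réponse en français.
Le jerk à t = 1 est j = -486.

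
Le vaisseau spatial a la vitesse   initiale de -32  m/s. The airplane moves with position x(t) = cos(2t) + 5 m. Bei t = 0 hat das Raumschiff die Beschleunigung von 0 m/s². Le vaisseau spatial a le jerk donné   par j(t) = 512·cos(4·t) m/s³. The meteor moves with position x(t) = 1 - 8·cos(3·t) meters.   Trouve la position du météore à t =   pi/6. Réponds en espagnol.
De la ecuación de la posición x(t) = 1 - 8·cos(3·t), sustituimos t = pi/6 para obtener x = 1.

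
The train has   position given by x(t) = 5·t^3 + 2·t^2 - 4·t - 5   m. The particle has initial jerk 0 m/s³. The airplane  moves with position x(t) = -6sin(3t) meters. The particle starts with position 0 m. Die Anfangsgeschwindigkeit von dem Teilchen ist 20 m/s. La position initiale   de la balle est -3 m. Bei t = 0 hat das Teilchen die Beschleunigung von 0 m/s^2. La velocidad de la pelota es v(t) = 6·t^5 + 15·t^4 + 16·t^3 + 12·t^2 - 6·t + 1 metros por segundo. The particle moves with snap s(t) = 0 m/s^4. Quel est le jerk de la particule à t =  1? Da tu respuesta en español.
Necesitamos integrar nuestra ecuación del snap s(t) = 0 1 vez. La antiderivada del snap, con j(0) = 0, da la sacudida: j(t) = 0. De la ecuación de la sacudida j(t) = 0, sustituimos t = 1 para obtener j = 0.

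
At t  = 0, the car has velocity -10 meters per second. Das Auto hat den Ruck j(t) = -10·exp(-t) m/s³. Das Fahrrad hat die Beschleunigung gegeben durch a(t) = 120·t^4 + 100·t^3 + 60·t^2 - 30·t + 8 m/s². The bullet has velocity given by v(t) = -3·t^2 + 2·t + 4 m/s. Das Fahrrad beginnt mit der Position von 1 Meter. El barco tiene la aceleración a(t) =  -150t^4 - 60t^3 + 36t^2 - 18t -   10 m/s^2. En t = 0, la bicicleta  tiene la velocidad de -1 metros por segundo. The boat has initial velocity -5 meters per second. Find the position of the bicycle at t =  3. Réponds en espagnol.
Necesitamos integrar nuestra ecuación de la aceleración a(t) = 120·t^4 + 100·t^3 + 60·t^2 - 30·t + 8 2 veces. La integral de la aceleración es la velocidad. Usando v(0) = -1, obtenemos v(t) = 24·t^5 + 25·t^4 + 20·t^3 - 15·t^2 + 8·t - 1. Integrando la velocidad y usando la condición inicial x(0) = 1, obtenemos x(t) = 4·t^6 + 5·t^5 + 5·t^4 - 5·t^3 + 4·t^2 - t + 1. Usando x(t) = 4·t^6 + 5·t^5 + 5·t^4 - 5·t^3 + 4·t^2 - t + 1 y sustituyendo t = 3, encontramos x = 4435.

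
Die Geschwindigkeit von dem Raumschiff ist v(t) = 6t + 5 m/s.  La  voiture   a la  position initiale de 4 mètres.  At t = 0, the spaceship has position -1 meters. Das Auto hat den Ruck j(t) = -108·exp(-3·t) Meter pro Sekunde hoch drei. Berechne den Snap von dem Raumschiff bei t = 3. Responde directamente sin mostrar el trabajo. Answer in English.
At t = 3, s = 0.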